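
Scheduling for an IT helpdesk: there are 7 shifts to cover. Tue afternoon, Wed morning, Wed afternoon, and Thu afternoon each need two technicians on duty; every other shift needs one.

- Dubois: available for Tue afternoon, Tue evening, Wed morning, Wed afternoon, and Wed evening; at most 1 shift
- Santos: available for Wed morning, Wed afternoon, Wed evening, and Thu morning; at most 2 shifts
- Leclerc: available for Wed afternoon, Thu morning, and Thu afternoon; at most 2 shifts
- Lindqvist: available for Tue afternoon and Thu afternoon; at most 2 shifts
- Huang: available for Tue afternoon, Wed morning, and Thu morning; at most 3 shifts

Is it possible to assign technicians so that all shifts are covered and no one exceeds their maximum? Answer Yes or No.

Shifts {Tue evening, Wed morning, Wed afternoon, Wed evening} need 6 worker-slots in total, but the technicians available for any of those shifts (Dubois, Santos, Leclerc, and Huang) can supply at most 5 among them. So no valid schedule exists.

No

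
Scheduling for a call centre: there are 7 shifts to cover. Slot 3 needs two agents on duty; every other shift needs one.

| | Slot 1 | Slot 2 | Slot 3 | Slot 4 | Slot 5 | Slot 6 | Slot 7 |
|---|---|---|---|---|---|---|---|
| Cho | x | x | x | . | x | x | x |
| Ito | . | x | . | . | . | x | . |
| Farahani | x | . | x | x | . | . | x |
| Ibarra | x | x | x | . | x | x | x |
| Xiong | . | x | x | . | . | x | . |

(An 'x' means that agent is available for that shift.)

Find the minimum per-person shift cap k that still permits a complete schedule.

With 5 agents and 8 worker-slots to fill, someone must work at least ⌈8/5⌉ = 2 shifts, so k ≥ 2.
k = 2 works: Slot 1→Cho, Slot 2→Ito, Slot 3→Ibarra+Xiong, Slot 4→Farahani, Slot 5→Cho, Slot 6→Ito, Slot 7→Farahani.
Loads: Cho 2, Ito 2, Farahani 2, Ibarra 1, Xiong 1 — all ≤ 2.

2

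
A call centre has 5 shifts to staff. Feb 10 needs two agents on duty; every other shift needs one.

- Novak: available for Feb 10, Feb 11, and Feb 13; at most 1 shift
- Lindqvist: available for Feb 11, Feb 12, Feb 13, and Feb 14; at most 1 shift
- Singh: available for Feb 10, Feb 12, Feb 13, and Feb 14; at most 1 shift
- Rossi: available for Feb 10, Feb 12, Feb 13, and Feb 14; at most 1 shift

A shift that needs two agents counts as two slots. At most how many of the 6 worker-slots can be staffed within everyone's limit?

Total capacity across all agents is 1+1+1+1 = 4, and 6 slots are needed, so at most 4 can be filled.
An assignment achieving 4: Feb 10→Singh+Rossi, Feb 11→Novak, Feb 12→Lindqvist.
Loads: Novak 1/1, Lindqvist 1/1, Singh 1/1, Rossi 1/1.

4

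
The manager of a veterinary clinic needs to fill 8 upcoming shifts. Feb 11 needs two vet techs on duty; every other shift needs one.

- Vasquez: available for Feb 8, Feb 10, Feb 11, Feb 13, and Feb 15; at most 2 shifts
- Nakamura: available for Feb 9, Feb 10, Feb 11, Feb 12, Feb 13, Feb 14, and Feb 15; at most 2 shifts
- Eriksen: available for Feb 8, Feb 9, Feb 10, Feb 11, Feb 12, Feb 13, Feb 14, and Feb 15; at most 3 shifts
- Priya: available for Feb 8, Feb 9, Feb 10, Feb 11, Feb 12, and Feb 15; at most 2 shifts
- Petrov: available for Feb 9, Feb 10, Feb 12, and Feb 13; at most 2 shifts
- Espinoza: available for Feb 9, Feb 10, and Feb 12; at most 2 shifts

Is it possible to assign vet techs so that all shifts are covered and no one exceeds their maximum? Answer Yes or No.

One valid schedule: Feb 8→Vasquez, Feb 9→Eriksen, Feb 10→Priya, Feb 11→Eriksen+Priya, Feb 12→Eriksen, Feb 13→Vasquez, Feb 14→Nakamura, Feb 15→Nakamura.
Loads: Vasquez 2/2, Nakamura 2/2, Eriksen 3/3, Priya 2/2, Petrov 0/2, Espinoza 0/2 — all within limits.

Yes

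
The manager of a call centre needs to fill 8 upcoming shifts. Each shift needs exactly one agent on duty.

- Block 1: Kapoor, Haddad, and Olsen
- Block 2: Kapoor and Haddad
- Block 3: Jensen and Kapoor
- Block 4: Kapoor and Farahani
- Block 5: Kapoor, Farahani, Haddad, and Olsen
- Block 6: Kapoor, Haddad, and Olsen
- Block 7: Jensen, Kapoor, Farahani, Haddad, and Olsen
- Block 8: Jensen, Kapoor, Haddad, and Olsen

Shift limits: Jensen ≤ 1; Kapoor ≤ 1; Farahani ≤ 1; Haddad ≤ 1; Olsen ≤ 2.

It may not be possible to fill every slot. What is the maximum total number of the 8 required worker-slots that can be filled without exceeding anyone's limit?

Total capacity across all agents is 1+1+1+1+2 = 6, and 8 slots are needed, so at most 6 can be filled.
An assignment achieving 6: Block 1→Haddad, Block 2→Kapoor, Block 3→Jensen, Block 4→Farahani, Block 5→Olsen, Block 6→Olsen.
Loads: Jensen 1/1, Kapoor 1/1, Farahani 1/1, Haddad 1/1, Olsen 2/2.

6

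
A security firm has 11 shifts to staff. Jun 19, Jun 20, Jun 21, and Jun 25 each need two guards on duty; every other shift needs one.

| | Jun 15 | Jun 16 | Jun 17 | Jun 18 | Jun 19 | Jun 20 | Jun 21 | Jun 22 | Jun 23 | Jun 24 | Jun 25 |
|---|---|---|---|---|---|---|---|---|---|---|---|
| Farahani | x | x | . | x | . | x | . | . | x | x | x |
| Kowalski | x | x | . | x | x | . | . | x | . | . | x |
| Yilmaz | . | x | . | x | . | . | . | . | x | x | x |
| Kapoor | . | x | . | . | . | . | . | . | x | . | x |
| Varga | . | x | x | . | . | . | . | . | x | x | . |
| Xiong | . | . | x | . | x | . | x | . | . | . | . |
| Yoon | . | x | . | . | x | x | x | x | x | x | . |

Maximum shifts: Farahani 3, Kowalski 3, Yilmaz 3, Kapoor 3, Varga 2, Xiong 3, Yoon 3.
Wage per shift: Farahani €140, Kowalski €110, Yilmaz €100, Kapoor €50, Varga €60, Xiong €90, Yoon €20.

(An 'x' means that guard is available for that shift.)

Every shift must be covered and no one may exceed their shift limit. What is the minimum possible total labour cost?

€1070

Jun 20 can only be covered by Farahani and Yoon, so that assignment is forced.
Jun 21 can only be covered by Xiong and Yoon, so that assignment is forced.
Picking the cheapest available guard for each shift independently would cost €880, but that ignores the shift limits.
An optimal schedule: Jun 15→Kowalski, Jun 16→Kapoor, Jun 17→Varga, Jun 18→Yilmaz, Jun 19→Xiong+Kowalski, Jun 20→Yoon+Farahani, Jun 21→Yoon+Xiong, Jun 22→Yoon, Jun 23→Kapoor, Jun 24→Varga, Jun 25→Kapoor+Yilmaz.
Total: 110 + 50 + 60 + 100 + 90 + 110 + 20 + 140 + 20 + 90 + 20 + 50 + 60 + 50 + 100 = €1070.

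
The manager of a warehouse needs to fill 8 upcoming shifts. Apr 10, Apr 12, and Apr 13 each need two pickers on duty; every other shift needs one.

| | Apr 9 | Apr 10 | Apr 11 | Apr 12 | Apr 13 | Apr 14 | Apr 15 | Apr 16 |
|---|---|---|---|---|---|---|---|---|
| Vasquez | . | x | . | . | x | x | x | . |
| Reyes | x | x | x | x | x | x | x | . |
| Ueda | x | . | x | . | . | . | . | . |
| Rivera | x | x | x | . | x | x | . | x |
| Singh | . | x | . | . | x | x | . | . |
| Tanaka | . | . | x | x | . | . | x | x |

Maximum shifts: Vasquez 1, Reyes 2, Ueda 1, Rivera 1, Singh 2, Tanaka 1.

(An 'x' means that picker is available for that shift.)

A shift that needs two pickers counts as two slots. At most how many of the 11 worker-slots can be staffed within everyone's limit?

8

Total capacity across all pickers is 1+2+1+1+2+1 = 8, and 11 slots are needed, so at most 8 can be filled.
An assignment achieving 8: Apr 9→Reyes, Apr 10→Singh, Apr 11→Ueda, Apr 12→Reyes+Tanaka, Apr 13→Singh, Apr 15→Vasquez, Apr 16→Rivera.
Loads: Vasquez 1/1, Reyes 2/2, Ueda 1/1, Rivera 1/1, Singh 2/2, Tanaka 1/1.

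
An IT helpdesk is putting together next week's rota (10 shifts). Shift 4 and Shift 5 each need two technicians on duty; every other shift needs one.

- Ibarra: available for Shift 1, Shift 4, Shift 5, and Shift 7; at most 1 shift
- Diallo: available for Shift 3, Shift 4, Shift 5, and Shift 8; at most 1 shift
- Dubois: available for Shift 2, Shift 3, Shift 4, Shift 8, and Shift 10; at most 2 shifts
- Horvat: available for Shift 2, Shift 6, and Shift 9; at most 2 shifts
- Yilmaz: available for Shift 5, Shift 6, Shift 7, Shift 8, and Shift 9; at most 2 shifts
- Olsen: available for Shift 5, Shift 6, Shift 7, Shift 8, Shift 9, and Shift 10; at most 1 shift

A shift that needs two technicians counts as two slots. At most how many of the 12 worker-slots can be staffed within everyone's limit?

9

Total capacity across all technicians is 1+1+2+2+2+1 = 9, and 12 slots are needed, so at most 9 can be filled.
An assignment achieving 9: Shift 1→Ibarra, Shift 2→Dubois, Shift 3→Diallo, Shift 5→Yilmaz+Olsen, Shift 6→Horvat, Shift 7→Yilmaz, Shift 9→Horvat, Shift 10→Dubois.
Loads: Ibarra 1/1, Diallo 1/1, Dubois 2/2, Horvat 2/2, Yilmaz 2/2, Olsen 1/1.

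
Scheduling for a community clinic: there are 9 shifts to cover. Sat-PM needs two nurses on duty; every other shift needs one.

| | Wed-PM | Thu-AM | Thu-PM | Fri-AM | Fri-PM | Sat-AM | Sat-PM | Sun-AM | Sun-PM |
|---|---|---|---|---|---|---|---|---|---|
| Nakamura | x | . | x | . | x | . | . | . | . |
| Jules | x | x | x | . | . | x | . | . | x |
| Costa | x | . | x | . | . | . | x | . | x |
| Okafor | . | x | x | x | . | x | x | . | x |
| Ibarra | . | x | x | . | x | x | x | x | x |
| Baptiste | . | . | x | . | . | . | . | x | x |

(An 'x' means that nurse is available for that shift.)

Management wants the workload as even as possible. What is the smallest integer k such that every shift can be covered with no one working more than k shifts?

With 6 nurses and 10 worker-slots to fill, someone must work at least ⌈10/6⌉ = 2 shifts, so k ≥ 2.
k = 2 works: Wed-PM→Nakamura, Thu-AM→Jules, Thu-PM→Ibarra, Fri-AM→Okafor, Fri-PM→Nakamura, Sat-AM→Jules, Sat-PM→Costa+Okafor, Sun-AM→Ibarra, Sun-PM→Costa.
Loads: Nakamura 2, Jules 2, Costa 2, Okafor 2, Ibarra 2, Baptiste 0 — all ≤ 2.

2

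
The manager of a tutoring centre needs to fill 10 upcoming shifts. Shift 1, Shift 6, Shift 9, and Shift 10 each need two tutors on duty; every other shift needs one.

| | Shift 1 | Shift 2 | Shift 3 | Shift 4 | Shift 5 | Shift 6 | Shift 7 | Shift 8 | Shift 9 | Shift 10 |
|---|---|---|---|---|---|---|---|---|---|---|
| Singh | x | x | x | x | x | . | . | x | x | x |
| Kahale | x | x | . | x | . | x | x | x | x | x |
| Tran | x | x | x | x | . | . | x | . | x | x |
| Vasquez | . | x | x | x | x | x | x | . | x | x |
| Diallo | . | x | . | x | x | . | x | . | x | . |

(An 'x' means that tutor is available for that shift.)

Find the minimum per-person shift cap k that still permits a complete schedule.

With 5 tutors and 14 worker-slots to fill, someone must work at least ⌈14/5⌉ = 3 shifts, so k ≥ 3.
k = 3 works: Shift 1→Singh+Kahale, Shift 2→Tran, Shift 3→Singh, Shift 4→Diallo, Shift 5→Vasquez, Shift 6→Kahale+Vasquez, Shift 7→Kahale, Shift 8→Singh, Shift 9→Tran+Diallo, Shift 10→Tran+Vasquez.
Loads: Singh 3, Kahale 3, Tran 3, Vasquez 3, Diallo 2 — all ≤ 3.

3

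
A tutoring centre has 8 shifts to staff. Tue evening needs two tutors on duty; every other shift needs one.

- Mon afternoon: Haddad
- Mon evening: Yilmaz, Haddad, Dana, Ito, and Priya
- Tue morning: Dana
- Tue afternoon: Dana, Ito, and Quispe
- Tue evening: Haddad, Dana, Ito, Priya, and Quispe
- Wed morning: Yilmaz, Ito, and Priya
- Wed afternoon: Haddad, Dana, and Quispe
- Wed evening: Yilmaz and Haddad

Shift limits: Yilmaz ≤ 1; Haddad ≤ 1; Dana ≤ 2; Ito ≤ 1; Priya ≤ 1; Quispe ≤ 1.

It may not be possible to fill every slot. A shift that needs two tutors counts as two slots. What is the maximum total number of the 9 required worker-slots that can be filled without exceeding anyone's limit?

7

Total capacity across all tutors is 1+1+2+1+1+1 = 7, and 9 slots are needed, so at most 7 can be filled.
An assignment achieving 7: Mon afternoon→Haddad, Mon evening→Priya, Tue morning→Dana, Tue afternoon→Dana, Wed morning→Ito, Wed afternoon→Quispe, Wed evening→Yilmaz.
Loads: Yilmaz 1/1, Haddad 1/1, Dana 2/2, Ito 1/1, Priya 1/1, Quispe 1/1.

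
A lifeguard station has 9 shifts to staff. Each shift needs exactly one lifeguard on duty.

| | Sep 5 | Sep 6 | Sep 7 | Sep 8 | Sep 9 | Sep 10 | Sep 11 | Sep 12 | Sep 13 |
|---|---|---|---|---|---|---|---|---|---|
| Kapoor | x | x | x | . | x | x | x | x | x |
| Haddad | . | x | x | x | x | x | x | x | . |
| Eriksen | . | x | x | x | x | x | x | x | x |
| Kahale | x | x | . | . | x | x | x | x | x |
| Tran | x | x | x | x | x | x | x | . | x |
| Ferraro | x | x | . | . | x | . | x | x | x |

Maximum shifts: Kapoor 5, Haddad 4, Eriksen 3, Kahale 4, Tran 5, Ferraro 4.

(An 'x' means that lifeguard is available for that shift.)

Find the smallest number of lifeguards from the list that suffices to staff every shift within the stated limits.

9 slots to fill and no one can take more than 5, so at least ⌈9/5⌉ = 2 lifeguards are needed.
Kapoor and Haddad alone can cover everything: Sep 5→Kapoor, Sep 6→Kapoor, Sep 7→Kapoor, Sep 8→Haddad, Sep 9→Kapoor, Sep 10→Haddad, Sep 11→Haddad, Sep 12→Haddad, Sep 13→Kapoor.

2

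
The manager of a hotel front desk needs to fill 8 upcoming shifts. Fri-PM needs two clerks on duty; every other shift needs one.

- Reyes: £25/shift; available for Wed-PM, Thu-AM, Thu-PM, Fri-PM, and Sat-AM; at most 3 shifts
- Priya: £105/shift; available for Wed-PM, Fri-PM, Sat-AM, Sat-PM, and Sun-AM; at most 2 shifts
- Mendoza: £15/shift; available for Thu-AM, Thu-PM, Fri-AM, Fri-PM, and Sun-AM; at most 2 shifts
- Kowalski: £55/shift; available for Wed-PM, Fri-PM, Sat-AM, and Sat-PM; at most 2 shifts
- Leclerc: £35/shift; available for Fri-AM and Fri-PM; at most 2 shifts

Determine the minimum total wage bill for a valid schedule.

Picking the cheapest available clerk for each shift independently would cost £205, but that ignores the shift limits.
An optimal schedule: Wed-PM→Reyes, Thu-AM→Mendoza, Thu-PM→Reyes, Fri-AM→Leclerc, Fri-PM→Leclerc+Kowalski, Sat-AM→Reyes, Sat-PM→Kowalski, Sun-AM→Mendoza.
Total: 25 + 15 + 25 + 35 + 35 + 55 + 25 + 55 + 15 = £285.

£285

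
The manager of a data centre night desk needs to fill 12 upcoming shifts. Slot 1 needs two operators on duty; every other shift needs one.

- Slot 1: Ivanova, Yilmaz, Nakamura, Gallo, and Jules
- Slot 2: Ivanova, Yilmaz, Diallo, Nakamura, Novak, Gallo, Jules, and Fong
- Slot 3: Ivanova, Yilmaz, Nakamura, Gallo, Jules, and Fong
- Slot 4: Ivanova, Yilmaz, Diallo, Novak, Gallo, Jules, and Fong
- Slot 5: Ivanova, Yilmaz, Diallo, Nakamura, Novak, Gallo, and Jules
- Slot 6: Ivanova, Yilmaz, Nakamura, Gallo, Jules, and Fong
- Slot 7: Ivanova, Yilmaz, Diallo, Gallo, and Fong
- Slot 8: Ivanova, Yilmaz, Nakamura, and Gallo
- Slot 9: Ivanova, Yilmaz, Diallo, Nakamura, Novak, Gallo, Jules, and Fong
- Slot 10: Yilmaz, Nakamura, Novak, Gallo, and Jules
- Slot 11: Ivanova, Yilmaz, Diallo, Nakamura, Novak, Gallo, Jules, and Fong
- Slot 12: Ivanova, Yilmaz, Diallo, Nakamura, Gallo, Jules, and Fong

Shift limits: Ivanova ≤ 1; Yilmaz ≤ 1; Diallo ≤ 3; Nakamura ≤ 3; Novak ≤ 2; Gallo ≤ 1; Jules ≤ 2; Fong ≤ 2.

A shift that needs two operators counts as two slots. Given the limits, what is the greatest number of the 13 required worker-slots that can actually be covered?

13

Total capacity across all operators is 1+1+3+3+2+1+2+2 = 15, and 13 slots are needed, so at most 13 can be filled.
An assignment achieving 13: Slot 1→Yilmaz+Nakamura, Slot 2→Novak, Slot 3→Nakamura, Slot 4→Diallo, Slot 5→Diallo, Slot 6→Gallo, Slot 7→Diallo, Slot 8→Ivanova, Slot 9→Novak, Slot 10→Nakamura, Slot 11→Jules, Slot 12→Jules.
Loads: Ivanova 1/1, Yilmaz 1/1, Diallo 3/3, Nakamura 3/3, Novak 2/2, Gallo 1/1, Jules 2/2, Fong 0/2.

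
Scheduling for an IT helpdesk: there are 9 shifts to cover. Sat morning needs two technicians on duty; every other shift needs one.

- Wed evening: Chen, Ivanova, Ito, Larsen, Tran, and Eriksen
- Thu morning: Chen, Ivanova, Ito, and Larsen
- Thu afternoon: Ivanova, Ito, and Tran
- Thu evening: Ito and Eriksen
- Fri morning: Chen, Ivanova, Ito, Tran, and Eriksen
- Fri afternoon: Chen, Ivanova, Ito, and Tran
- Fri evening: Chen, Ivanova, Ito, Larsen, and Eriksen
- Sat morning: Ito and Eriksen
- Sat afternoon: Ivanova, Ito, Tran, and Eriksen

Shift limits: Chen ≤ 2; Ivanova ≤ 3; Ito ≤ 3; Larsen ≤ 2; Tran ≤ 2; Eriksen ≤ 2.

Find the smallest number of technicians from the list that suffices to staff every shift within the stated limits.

10 slots to fill and no one can take more than 3, so at least ⌈10/3⌉ = 4 technicians are needed.
Chen, Ivanova, Ito, and Eriksen alone can cover everything: Wed evening→Ivanova, Thu morning→Chen, Thu afternoon→Ivanova, Thu evening→Ito, Fri morning→Ito, Fri afternoon→Chen, Fri evening→Eriksen, Sat morning→Ito+Eriksen, Sat afternoon→Ivanova.

4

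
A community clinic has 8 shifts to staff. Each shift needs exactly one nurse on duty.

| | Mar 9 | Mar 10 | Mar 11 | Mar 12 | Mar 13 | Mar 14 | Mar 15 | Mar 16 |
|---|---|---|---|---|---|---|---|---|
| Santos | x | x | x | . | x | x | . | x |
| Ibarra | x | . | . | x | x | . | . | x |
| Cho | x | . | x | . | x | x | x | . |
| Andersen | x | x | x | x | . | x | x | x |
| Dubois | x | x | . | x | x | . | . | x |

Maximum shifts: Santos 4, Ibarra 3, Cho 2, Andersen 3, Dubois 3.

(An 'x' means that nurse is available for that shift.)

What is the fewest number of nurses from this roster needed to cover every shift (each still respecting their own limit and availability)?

8 slots to fill and no one can take more than 4, so at least ⌈8/4⌉ = 2 nurses are needed.
Any 2 nurses together have capacity at most 4+3 = 7 < 8 slots, so 2 can never suffice.
Santos, Ibarra, and Cho alone can cover everything: Mar 9→Ibarra, Mar 10→Santos, Mar 11→Santos, Mar 12→Ibarra, Mar 13→Ibarra, Mar 14→Santos, Mar 15→Cho, Mar 16→Santos.

3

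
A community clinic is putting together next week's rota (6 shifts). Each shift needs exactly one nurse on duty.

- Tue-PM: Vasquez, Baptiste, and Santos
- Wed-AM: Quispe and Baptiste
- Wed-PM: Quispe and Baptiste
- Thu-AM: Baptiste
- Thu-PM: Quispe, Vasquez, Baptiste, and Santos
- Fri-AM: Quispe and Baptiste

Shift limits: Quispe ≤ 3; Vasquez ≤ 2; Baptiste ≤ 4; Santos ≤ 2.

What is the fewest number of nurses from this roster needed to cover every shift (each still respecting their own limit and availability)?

6 slots to fill and no one can take more than 4, so at least ⌈6/4⌉ = 2 nurses are needed.
Quispe and Baptiste alone can cover everything: Tue-PM→Baptiste, Wed-AM→Quispe, Wed-PM→Quispe, Thu-AM→Baptiste, Thu-PM→Quispe, Fri-AM→Baptiste.

2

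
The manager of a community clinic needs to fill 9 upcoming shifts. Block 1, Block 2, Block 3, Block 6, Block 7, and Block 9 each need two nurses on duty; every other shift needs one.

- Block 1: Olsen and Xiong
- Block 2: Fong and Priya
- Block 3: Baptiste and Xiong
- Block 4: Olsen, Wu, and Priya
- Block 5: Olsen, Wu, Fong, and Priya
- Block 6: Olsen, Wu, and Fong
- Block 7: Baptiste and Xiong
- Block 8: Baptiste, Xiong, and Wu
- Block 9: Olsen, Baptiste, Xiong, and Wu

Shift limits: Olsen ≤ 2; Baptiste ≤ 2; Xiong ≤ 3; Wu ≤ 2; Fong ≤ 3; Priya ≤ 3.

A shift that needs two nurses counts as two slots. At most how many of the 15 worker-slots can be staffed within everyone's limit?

Total capacity across all nurses is 2+2+3+2+3+3 = 15, and 15 slots are needed, so at most 15 can be filled.
An assignment achieving 14: Block 1→Olsen+Xiong, Block 2→Fong+Priya, Block 3→Baptiste+Xiong, Block 4→Priya, Block 5→Fong, Block 6→Olsen+Fong, Block 7→Baptiste+Xiong, Block 8→Wu, Block 9→Wu.
Loads: Olsen 2/2, Baptiste 2/2, Xiong 3/3, Wu 2/2, Fong 3/3, Priya 2/3.

14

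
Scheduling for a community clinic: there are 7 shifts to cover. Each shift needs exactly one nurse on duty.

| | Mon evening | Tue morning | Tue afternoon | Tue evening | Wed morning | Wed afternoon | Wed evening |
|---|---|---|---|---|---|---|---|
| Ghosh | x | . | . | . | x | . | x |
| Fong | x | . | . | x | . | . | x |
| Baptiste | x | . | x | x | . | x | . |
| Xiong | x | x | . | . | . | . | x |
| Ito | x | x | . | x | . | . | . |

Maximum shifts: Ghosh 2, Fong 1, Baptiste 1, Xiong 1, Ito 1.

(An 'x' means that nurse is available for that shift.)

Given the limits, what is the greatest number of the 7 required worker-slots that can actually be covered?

Total capacity across all nurses is 2+1+1+1+1 = 6, and 7 slots are needed, so at most 6 can be filled.
An assignment achieving 6: Mon evening→Ito, Tue morning→Xiong, Tue afternoon→Baptiste, Tue evening→Fong, Wed morning→Ghosh, Wed evening→Ghosh.
Loads: Ghosh 2/2, Fong 1/1, Baptiste 1/1, Xiong 1/1, Ito 1/1.

6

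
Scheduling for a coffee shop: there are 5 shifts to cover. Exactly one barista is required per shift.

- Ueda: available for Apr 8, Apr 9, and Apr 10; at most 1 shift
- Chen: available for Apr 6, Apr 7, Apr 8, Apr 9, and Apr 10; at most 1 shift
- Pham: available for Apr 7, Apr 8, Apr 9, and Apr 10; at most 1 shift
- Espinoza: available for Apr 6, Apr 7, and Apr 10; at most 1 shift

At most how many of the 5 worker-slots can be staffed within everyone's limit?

4

Total capacity across all baristas is 1+1+1+1 = 4, and 5 slots are needed, so at most 4 can be filled.
An assignment achieving 4: Apr 6→Chen, Apr 7→Pham, Apr 8→Ueda, Apr 10→Espinoza.
Loads: Ueda 1/1, Chen 1/1, Pham 1/1, Espinoza 1/1.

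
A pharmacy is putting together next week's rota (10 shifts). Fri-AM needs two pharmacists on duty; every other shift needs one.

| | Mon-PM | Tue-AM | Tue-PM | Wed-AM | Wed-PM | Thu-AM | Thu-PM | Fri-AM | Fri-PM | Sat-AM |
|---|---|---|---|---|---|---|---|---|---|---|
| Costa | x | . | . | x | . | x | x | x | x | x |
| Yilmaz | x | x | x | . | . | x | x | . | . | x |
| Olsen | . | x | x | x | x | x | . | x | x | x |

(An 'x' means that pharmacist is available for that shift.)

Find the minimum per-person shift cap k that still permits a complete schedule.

With 3 pharmacists and 11 worker-slots to fill, someone must work at least ⌈11/3⌉ = 4 shifts, so k ≥ 4.
k = 4 works: Mon-PM→Costa, Tue-AM→Yilmaz, Tue-PM→Yilmaz, Wed-AM→Costa, Wed-PM→Olsen, Thu-AM→Yilmaz, Thu-PM→Costa, Fri-AM→Costa+Olsen, Fri-PM→Olsen, Sat-AM→Yilmaz.
Loads: Costa 4, Yilmaz 4, Olsen 3 — all ≤ 4.

4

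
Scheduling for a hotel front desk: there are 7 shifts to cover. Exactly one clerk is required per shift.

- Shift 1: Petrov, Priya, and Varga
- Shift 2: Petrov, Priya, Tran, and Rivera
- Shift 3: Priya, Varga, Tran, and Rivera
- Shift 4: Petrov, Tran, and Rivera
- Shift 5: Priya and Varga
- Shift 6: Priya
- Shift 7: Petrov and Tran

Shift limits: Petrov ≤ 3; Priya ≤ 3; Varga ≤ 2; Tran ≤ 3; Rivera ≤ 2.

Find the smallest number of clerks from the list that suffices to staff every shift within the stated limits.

3

7 slots to fill and no one can take more than 3, so at least ⌈7/3⌉ = 3 clerks are needed.
Petrov, Priya, and Varga alone can cover everything: Shift 1→Varga, Shift 2→Petrov, Shift 3→Priya, Shift 4→Petrov, Shift 5→Priya, Shift 6→Priya, Shift 7→Petrov.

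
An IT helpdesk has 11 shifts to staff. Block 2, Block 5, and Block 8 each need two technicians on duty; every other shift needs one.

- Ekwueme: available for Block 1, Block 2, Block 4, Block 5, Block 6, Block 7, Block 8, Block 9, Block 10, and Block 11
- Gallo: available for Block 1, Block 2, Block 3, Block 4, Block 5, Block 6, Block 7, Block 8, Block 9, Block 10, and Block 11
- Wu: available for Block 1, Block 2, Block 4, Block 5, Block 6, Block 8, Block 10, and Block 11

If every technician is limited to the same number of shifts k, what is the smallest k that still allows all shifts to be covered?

With 3 technicians and 14 worker-slots to fill, someone must work at least ⌈14/3⌉ = 5 shifts, so k ≥ 5.
k = 5 works: Block 1→Ekwueme, Block 2→Ekwueme+Gallo, Block 3→Gallo, Block 4→Ekwueme, Block 5→Gallo+Wu, Block 6→Gallo, Block 7→Ekwueme, Block 8→Gallo+Wu, Block 9→Ekwueme, Block 10→Wu, Block 11→Wu.
Loads: Ekwueme 5, Gallo 5, Wu 4 — all ≤ 5.

5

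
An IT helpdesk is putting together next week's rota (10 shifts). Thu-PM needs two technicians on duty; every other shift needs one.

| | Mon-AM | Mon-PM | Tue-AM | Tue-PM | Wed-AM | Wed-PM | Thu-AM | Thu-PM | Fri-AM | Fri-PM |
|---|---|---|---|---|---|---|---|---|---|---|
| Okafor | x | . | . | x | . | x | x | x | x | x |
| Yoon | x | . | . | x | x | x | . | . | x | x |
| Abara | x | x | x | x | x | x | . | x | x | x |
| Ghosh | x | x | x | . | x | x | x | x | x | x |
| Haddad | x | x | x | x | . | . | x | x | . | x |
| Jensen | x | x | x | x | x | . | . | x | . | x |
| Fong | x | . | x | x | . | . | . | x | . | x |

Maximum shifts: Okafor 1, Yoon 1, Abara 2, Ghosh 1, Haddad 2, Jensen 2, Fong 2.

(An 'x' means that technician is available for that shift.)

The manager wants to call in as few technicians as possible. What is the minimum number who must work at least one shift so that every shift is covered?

11 slots to fill and no one can take more than 2, so at least ⌈11/2⌉ = 6 technicians are needed.
Any 6 technicians together have capacity at most 2+2+2+2+1+1 = 10 < 11 slots, so 6 can never suffice.
Okafor, Yoon, Abara, Ghosh, Haddad, Jensen, and Fong alone can cover everything: Mon-AM→Jensen, Mon-PM→Abara, Tue-AM→Haddad, Tue-PM→Haddad, Wed-AM→Yoon, Wed-PM→Abara, Thu-AM→Okafor, Thu-PM→Jensen+Fong, Fri-AM→Ghosh, Fri-PM→Fong.

7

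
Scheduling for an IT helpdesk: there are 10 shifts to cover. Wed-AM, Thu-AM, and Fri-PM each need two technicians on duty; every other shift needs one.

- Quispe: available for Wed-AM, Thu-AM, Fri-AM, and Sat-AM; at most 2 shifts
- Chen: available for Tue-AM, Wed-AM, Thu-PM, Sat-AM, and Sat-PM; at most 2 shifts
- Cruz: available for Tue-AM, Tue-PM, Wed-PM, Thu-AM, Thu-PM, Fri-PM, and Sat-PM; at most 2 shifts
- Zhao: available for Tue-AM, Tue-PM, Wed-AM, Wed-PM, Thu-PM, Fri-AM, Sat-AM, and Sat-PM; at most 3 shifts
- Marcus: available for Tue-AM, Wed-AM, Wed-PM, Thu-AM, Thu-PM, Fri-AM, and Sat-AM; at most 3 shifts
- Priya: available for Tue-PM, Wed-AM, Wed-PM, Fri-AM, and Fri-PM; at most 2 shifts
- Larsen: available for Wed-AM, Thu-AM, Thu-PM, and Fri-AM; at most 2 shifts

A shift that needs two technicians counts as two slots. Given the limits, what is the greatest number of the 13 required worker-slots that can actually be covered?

Total capacity across all technicians is 2+2+2+3+3+2+2 = 16, and 13 slots are needed, so at most 13 can be filled.
An assignment achieving 13: Tue-AM→Chen, Tue-PM→Cruz, Wed-AM→Marcus+Priya, Wed-PM→Zhao, Thu-AM→Quispe+Marcus, Thu-PM→Zhao, Fri-AM→Zhao, Fri-PM→Cruz+Priya, Sat-AM→Quispe, Sat-PM→Chen.
Loads: Quispe 2/2, Chen 2/2, Cruz 2/2, Zhao 3/3, Marcus 2/3, Priya 2/2, Larsen 0/2.

13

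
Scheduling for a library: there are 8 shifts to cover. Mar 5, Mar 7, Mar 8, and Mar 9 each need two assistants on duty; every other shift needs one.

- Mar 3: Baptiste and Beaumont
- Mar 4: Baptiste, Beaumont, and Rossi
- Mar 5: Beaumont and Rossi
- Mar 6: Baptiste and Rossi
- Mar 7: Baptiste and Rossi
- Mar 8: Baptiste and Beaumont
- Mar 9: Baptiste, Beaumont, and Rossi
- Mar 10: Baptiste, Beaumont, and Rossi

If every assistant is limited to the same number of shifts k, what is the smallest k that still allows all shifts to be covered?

With 3 assistants and 12 worker-slots to fill, someone must work at least ⌈12/3⌉ = 4 shifts, so k ≥ 4.
k = 4 works: Mar 3→Baptiste, Mar 4→Beaumont, Mar 5→Beaumont+Rossi, Mar 6→Baptiste, Mar 7→Baptiste+Rossi, Mar 8→Baptiste+Beaumont, Mar 9→Beaumont+Rossi, Mar 10→Rossi.
Loads: Baptiste 4, Beaumont 4, Rossi 4 — all ≤ 4.

4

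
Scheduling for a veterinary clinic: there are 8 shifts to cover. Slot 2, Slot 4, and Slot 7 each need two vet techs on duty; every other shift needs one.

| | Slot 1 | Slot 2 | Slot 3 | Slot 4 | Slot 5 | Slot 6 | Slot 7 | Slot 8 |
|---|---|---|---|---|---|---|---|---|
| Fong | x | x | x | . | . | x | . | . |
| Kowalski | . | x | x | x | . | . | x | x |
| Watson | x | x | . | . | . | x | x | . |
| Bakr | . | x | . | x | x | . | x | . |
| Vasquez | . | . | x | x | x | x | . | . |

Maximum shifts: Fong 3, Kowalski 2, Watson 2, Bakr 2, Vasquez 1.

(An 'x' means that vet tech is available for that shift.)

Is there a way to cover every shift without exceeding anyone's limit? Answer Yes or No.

No

Total capacity is 3+2+2+2+1 = 10 but 11 worker-slots are needed — infeasible.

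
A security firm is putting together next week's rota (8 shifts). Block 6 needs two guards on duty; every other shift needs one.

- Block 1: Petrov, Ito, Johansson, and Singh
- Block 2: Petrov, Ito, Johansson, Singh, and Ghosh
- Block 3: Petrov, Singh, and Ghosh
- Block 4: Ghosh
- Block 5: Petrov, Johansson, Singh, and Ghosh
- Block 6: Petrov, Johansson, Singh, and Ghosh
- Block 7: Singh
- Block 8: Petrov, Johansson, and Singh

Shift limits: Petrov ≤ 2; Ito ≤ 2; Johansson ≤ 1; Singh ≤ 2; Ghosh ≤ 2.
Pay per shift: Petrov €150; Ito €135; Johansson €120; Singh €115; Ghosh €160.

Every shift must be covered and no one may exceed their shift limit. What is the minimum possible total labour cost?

€1240

Block 4 can only be covered by Ghosh, so that assignment is forced.
Block 7 can only be covered by Singh, so that assignment is forced.
Picking the cheapest available guard for each shift independently would cost €1085, but that ignores the shift limits.
An optimal schedule: Block 1→Ito, Block 2→Ito, Block 3→Petrov, Block 4→Ghosh, Block 5→Johansson, Block 6→Singh+Ghosh, Block 7→Singh, Block 8→Petrov.
Total: 135 + 135 + 150 + 160 + 120 + 115 + 160 + 115 + 150 = €1240.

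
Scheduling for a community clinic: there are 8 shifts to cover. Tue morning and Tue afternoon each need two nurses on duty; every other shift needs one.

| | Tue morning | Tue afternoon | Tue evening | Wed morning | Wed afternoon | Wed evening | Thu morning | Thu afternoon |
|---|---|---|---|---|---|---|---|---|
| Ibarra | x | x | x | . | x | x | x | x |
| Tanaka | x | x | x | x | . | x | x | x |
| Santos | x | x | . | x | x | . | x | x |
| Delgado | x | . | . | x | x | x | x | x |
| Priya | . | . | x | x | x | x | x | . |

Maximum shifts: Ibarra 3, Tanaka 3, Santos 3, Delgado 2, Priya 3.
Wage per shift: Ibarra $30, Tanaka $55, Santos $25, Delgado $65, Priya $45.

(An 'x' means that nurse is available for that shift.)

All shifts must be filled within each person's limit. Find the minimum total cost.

$355

Picking the cheapest available nurse for each shift independently would cost $270, but that ignores the shift limits.
An optimal schedule: Tue morning→Ibarra+Tanaka, Tue afternoon→Santos+Ibarra, Tue evening→Ibarra, Wed morning→Santos, Wed afternoon→Priya, Wed evening→Priya, Thu morning→Priya, Thu afternoon→Santos.
Total: 30 + 55 + 25 + 30 + 30 + 25 + 45 + 45 + 45 + 25 = $355.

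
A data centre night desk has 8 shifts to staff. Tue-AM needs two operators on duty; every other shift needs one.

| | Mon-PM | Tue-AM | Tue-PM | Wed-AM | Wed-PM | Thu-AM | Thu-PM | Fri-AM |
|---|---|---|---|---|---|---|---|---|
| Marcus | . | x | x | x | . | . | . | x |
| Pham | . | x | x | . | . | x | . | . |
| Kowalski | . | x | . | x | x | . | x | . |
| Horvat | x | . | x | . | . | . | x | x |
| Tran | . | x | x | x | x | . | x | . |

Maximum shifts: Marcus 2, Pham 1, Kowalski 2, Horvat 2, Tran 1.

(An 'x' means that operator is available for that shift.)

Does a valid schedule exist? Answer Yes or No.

Total capacity is 2+1+2+2+1 = 8 but 9 worker-slots are needed — infeasible.

No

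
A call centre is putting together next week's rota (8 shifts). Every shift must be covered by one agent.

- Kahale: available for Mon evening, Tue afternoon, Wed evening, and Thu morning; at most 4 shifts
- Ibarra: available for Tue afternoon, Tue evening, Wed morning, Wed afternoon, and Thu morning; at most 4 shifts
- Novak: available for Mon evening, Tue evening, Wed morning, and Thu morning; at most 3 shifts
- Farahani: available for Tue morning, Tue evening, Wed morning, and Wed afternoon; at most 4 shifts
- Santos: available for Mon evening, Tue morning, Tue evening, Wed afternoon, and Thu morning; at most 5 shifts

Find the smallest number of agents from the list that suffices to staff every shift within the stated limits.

8 slots to fill and no one can take more than 5, so at least ⌈8/5⌉ = 2 agents are needed.
Kahale and Farahani alone can cover everything: Mon evening→Kahale, Tue morning→Farahani, Tue afternoon→Kahale, Tue evening→Farahani, Wed morning→Farahani, Wed afternoon→Farahani, Wed evening→Kahale, Thu morning→Kahale.

2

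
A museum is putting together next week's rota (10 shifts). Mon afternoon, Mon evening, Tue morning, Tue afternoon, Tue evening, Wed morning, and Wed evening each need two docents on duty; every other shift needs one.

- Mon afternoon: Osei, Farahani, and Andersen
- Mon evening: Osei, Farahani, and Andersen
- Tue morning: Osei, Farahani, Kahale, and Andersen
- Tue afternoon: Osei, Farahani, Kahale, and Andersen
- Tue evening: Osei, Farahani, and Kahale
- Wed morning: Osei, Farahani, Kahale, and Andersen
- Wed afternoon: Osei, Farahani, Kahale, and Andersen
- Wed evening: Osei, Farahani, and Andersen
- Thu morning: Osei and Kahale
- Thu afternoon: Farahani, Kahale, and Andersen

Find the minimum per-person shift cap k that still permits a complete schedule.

With 4 docents and 17 worker-slots to fill, someone must work at least ⌈17/4⌉ = 5 shifts, so k ≥ 5.
k = 5 works: Mon afternoon→Osei+Farahani, Mon evening→Osei+Farahani, Tue morning→Kahale+Andersen, Tue afternoon→Kahale+Andersen, Tue evening→Osei+Farahani, Wed morning→Kahale+Andersen, Wed afternoon→Kahale, Wed evening→Osei+Farahani, Thu morning→Osei, Thu afternoon→Farahani.
Loads: Osei 5, Farahani 5, Kahale 4, Andersen 3 — all ≤ 5.

5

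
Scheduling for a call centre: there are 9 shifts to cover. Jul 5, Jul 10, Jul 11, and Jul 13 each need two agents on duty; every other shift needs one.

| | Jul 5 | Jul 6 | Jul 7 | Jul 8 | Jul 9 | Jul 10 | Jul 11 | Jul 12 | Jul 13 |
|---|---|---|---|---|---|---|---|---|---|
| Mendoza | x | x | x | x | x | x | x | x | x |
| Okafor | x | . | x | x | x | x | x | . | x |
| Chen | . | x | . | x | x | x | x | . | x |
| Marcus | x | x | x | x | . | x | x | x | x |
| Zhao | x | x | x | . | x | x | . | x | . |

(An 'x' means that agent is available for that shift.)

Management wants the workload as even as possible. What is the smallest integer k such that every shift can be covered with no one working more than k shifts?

3

With 5 agents and 13 worker-slots to fill, someone must work at least ⌈13/5⌉ = 3 shifts, so k ≥ 3.
k = 3 works: Jul 5→Okafor+Marcus, Jul 6→Mendoza, Jul 7→Mendoza, Jul 8→Okafor, Jul 9→Okafor, Jul 10→Chen+Zhao, Jul 11→Chen+Marcus, Jul 12→Mendoza, Jul 13→Chen+Marcus.
Loads: Mendoza 3, Okafor 3, Chen 3, Marcus 3, Zhao 1 — all ≤ 3.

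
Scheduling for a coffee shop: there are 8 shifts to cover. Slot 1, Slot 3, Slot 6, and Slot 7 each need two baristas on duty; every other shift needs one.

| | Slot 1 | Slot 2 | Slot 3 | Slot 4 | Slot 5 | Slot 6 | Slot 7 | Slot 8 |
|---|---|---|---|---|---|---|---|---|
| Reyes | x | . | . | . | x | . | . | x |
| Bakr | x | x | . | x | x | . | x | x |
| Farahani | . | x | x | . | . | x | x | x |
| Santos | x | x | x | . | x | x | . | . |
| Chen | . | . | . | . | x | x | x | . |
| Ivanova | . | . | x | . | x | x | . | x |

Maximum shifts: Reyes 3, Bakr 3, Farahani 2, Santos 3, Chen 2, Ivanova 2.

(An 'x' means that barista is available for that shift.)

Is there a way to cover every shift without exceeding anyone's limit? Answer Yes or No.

Yes

Slot 4 can only be covered by Bakr, so that assignment is forced.
One valid schedule: Slot 1→Reyes+Bakr, Slot 2→Bakr, Slot 3→Farahani+Santos, Slot 4→Bakr, Slot 5→Reyes, Slot 6→Santos+Chen, Slot 7→Farahani+Chen, Slot 8→Reyes.
Loads: Reyes 3/3, Bakr 3/3, Farahani 2/2, Santos 2/3, Chen 2/2, Ivanova 0/2 — all within limits.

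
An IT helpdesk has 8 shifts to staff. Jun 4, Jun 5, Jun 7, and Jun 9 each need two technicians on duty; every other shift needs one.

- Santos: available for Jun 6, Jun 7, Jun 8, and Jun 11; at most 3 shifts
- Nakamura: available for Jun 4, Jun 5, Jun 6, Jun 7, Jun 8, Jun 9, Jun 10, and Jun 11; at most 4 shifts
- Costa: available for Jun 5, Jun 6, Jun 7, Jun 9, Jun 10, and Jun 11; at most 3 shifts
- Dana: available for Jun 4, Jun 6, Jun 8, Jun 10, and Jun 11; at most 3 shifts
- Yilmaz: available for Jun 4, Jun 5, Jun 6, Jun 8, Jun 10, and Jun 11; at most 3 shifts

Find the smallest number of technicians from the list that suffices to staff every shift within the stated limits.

12 slots to fill and no one can take more than 4, so at least ⌈12/4⌉ = 3 technicians are needed.
Any 3 technicians together have capacity at most 4+3+3 = 10 < 12 slots, so 3 can never suffice.
Santos, Nakamura, Costa, and Dana alone can cover everything: Jun 4→Nakamura+Dana, Jun 5→Nakamura+Costa, Jun 6→Santos, Jun 7→Santos+Nakamura, Jun 8→Santos, Jun 9→Nakamura+Costa, Jun 10→Costa, Jun 11→Dana.

4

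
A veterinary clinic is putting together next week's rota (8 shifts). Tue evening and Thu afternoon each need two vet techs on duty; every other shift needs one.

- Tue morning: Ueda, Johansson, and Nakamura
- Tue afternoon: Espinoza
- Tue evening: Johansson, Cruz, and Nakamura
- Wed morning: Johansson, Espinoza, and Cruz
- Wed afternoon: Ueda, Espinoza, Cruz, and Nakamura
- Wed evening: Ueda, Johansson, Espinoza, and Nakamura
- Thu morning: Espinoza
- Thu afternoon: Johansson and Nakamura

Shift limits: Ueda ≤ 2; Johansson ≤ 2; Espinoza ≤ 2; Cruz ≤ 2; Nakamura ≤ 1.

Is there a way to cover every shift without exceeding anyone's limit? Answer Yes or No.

Total capacity is 2+2+2+2+1 = 9 but 10 worker-slots are needed — infeasible.

No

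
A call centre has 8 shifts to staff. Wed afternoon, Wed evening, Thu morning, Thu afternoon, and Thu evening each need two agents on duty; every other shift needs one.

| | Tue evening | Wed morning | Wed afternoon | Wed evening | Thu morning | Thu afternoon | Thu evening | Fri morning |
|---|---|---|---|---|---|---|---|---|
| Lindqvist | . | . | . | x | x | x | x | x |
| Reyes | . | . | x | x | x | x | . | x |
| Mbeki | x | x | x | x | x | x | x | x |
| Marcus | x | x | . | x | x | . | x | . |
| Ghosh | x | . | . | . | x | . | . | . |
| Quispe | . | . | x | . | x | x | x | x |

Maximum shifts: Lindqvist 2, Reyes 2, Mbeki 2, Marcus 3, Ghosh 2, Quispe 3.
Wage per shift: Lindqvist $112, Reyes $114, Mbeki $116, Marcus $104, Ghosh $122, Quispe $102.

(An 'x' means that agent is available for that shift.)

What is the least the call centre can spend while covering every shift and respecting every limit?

Picking the cheapest available agent for each shift independently would cost $1368, but that ignores the shift limits.
An optimal schedule: Tue evening→Mbeki, Wed morning→Mbeki, Wed afternoon→Reyes+Quispe, Wed evening→Lindqvist+Marcus, Thu morning→Marcus+Ghosh, Thu afternoon→Reyes+Quispe, Thu evening→Marcus+Quispe, Fri morning→Lindqvist.
Total: 116 + 116 + 114 + 102 + 112 + 104 + 104 + 122 + 114 + 102 + 104 + 102 + 112 = $1424.

$1424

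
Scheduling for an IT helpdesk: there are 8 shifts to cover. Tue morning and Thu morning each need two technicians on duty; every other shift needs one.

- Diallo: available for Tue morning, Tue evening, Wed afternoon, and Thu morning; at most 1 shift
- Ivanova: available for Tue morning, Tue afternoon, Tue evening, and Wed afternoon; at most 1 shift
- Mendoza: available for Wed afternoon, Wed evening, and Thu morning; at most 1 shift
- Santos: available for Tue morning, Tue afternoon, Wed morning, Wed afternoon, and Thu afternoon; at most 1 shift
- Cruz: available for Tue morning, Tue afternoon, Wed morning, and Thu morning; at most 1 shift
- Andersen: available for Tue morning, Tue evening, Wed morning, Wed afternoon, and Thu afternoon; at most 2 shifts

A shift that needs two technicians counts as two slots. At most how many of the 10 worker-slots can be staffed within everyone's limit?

7

Total capacity across all technicians is 1+1+1+1+1+2 = 7, and 10 slots are needed, so at most 7 can be filled.
An assignment achieving 7: Tue morning→Andersen, Tue afternoon→Ivanova, Tue evening→Diallo, Wed morning→Cruz, Wed afternoon→Andersen, Wed evening→Mendoza, Thu afternoon→Santos.
Loads: Diallo 1/1, Ivanova 1/1, Mendoza 1/1, Santos 1/1, Cruz 1/1, Andersen 2/2.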